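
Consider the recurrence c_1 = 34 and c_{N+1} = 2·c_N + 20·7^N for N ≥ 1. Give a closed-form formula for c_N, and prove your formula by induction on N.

Computing the first terms: c_1 = 34, c_2 = 208, c_3 = 1396. This suggests c_N = 3·2^N + 4·7^N.
Base step (N = 1): the formula gives 34 = 34 = c_1.
Inductive step: assume the claim holds for N = r, so c_r = 3·2^r + 4·7^r.
Then c_{r+1} = 2·c_r + 20·7^r = 2·(3·2^r + 4·7^r) + 20·7^r = 3·2^(r + 1) + 4·7^(r + 1),
which is the claimed formula at N = r+1.
This completes the induction.

c_N = 3·2^N + 4·7^N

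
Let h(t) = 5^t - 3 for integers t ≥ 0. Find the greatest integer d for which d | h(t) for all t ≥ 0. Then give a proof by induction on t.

Computing the first values: h(0) = -2 and h(1) = 2; gcd(-2, 2) = 2, so d ≤ 2.
We prove 2 | 5^t - 3 for all t ≥ 0 by induction on t.
For the base case t = 0: h(0) = -2 = 2·(-1), so 2 | h(0).
For the inductive step, assume it holds for an arbitrary j ≥ 0, i.e. 2 | h(j). Then
h(j+1) = 5^(j+1) - 3 = 5·(5^j - 3) + 12 = 5·h(j) + 12. The first term is divisible by 2 by the inductive hypothesis, and 12 is divisible by 2. Hence 2 | h(j+1).
By induction, the statement is established for all t ≥ 0.
Therefore the largest such d is 2.

d = 2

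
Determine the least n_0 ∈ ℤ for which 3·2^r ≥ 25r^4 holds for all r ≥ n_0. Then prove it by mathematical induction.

n_0 = 21

At r = 20: 3145728 < 4000000, so the inequality fails and n_0 ≥ 21. We prove 3·2^r ≥ 25r^4 for all r ≥ 21.
Base case (r = 21): 3·2^r = 6291456 and 25r^4 = 4862025, so 6291456 ≥ 4862025.
Inductive step: assume the claim holds for r = i, so 3·2^i ≥ 25i^4.
Then 3·2^(i + 1) = 2·(3·2^i) ≥ 2·(25i^4).
Also, for i ≥ 21 we have 2·(25i^4) ≥ 25(i+1)^4, since 2 ≥ (1 + 1/i)^4 for all i ≥ 21.
Combining, 3·2^(i + 1) ≥ 25(i+1)^4.
By induction, the statement is established for all r ≥ 21.
Hence the smallest such n_0 is 21.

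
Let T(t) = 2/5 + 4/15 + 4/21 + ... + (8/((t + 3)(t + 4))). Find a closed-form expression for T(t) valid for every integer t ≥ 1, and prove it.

T(t) = 2t/(t + 4)

We claim T(t) = 2t/(t + 4) for all t ≥ 1.
For the base case t = 1: T(1) = 2/5, and the closed form gives 2/5. They agree.
Inductive step: assume the claim holds for t = p, so T(p) = 2p/(p + 4).
Then T(p+1) = T(p) + (8/((p + 4)(p + 5))) = (2p/(p + 4)) + (8/((p + 4)(p + 5))).
Simplifying, T(p+1) = 2(p + 1)/(p + 5) = 2(p+1)/((p+1) + 4),
which is the closed form with t = p+1.
Hence, by induction on t, the claim holds for every t ≥ 1.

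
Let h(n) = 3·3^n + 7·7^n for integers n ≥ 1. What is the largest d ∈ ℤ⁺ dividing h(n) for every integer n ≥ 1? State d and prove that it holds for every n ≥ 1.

d = 2

Computing the first values: h(1) = 58 and h(2) = 370; gcd(58, 370) = 2, so d ≤ 2.
We prove 2 | 3·3^n + 7·7^n for all n ≥ 1 by induction on n.
Base step (n = 1): h(1) = 58 = 2·(29), so 2 | h(1).
Inductive step: assume the claim holds for n = p, i.e. 2 | h(p). Then
h(p+1) − 7·h(p) = (3·3^(p+1) + 7·7^(p+1)) − 7·(3·3^p + 7·7^p) = (3)·3^p·(3 − 7) = (-12)·3^p. Since 2 | h(p) by the inductive hypothesis, 2 | 7·h(p); and 2 | -12 since -12 = 2·-6. Therefore 2 | h(p+1).
By induction, the statement is established for all n ≥ 1.
Therefore the largest such d is 2.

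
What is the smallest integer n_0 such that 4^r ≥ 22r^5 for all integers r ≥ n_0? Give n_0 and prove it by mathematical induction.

At r = 10: 1048576 < 2200000, so the inequality fails and n_0 ≥ 11. We prove 4^r ≥ 22r^5 for all r ≥ 11.
When r = 11: 4^r = 4194304 and 22r^5 = 3543122, so 4194304 ≥ 3543122.
Suppose the result is true for r = m, so 4^m ≥ 22m^5.
Then 4^(m + 1) = 4·(4^m) ≥ 4·(22m^5).
Also, for m ≥ 11 we have 4·(22m^5) ≥ 22(m+1)^5, since 4 ≥ (1 + 1/m)^5 for all m ≥ 11.
Combining, 4^(m + 1) ≥ 22(m+1)^5.
By induction, the statement is established for all r ≥ 11.
Hence the smallest such n_0 is 11.

n_0 = 11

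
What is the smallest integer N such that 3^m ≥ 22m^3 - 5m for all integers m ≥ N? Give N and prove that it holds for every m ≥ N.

At m = 8: 6561 < 11224, so the inequality fails and N ≥ 9. We prove 3^m ≥ 22m^3 - 5m for all m ≥ 9.
For the base case m = 9: 3^m = 19683 and 22m^3 - 5m = 15993, so 19683 ≥ 15993.
For the inductive step, assume it holds for an arbitrary r ≥ 9, so 3^r ≥ 22r^3 - 5r.
Then 3^(r + 1) = 3·(3^r) ≥ 3·(22r^3 - 5r).
Also, for r ≥ 9 we have 3·(22r^3 - 5r) ≥ 22(r+1)^3 - 5(r+1), since 3·(22r^3 - 5r) − (22(r+1)^3 - 5(r+1)) = 44r^3 - 66r^2 - 76r - 17, which is nonnegative for all r ≥ 9.
Combining, 3^(r + 1) ≥ 22(r+1)^3 - 5(r+1).
By the principle of mathematical induction, the result holds for all m ≥ 9.
Hence the smallest such N is 9.

N = 9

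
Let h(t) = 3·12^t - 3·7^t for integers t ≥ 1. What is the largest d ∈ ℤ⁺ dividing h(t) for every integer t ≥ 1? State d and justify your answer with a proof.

Computing the first values: h(1) = 15 and h(2) = 285; gcd(15, 285) = 15, so d ≤ 15.
We prove 15 | 3·12^t - 3·7^t for all t ≥ 1 by induction on t.
Base case (t = 1): h(1) = 15 = 15·(1), so 15 | h(1).
Inductive step: assume the claim holds for t = m, i.e. 15 | h(m). Then
h(m+1) − 12·h(m) = (3·12^(m+1) - 3·7^(m+1)) − 12·(3·12^m - 3·7^m) = (-3)·7^m·(7 − 12) = (15)·7^m. Since 15 | h(m) by the inductive hypothesis, 15 | 12·h(m); and 15 | 15 since 15 = 15·1. Therefore 15 | h(m+1).
Hence, by induction on t, the claim holds for every t ≥ 1.
Therefore the largest such d is 15.

d = 15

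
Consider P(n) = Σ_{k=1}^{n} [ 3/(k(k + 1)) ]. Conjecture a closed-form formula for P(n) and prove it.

We claim P(n) = 3n/(n + 1) for all n ≥ 1.
Base case (n = 1): P(1) = 3/2, and the closed form gives 3/2. They agree.
Suppose the result is true for n = k, so P(k) = 3k/(k + 1).
Then P(k+1) = P(k) + (3/((k + 1)(k + 2))) = (3k/(k + 1)) + (3/((k + 1)(k + 2))).
Simplifying, P(k+1) = 3(k + 1)/(k + 2) = 3(k+1)/((k+1) + 1),
which is the closed form with n = k+1.
By induction, the statement is established for all n ≥ 1.

P(n) = 3n/(n + 1)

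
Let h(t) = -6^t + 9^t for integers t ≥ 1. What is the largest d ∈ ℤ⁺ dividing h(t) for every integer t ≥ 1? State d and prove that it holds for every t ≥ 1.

Computing the first values: h(1) = 3 and h(2) = 45; gcd(3, 45) = 3, so d ≤ 3.
We prove 3 | -6^t + 9^t for all t ≥ 1 by induction on t.
For the base case t = 1: h(1) = 3 = 3·(1), so 3 | h(1).
Inductive step: assume the claim holds for t = m, i.e. 3 | h(m). Then
9^{m+1} − 6^{m+1} = 9·9^m − 6·6^m = 9·(9^m − 6^m) + (3)·6^m. The first term is divisible by 3 by the inductive hypothesis, and the second term (3)·6^m is divisible by 3 since 3 | 3. Hence 3 | h(m+1).
Hence, by induction on t, the claim holds for every t ≥ 1.
Therefore the largest such d is 3.

d = 3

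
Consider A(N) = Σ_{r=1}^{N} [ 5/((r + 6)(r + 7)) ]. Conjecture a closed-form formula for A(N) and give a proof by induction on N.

A(N) = 5N/(7(N + 7))

We claim A(N) = 5N/(7(N + 7)) for all N ≥ 1.
Base step (N = 1): A(1) = 5/56, and the closed form gives 5/56. They agree.
Inductive step: assume the claim holds for N = r, so A(r) = 5r/(7(r + 7)).
Then A(r+1) = A(r) + (5/((r + 7)(r + 8))) = (5r/(7(r + 7))) + (5/((r + 7)(r + 8))).
Simplifying, A(r+1) = 5(r + 1)/(7(r + 8)) = 5(r+1)/(7((r+1) + 7)),
which is the closed form with N = r+1.
By induction, the statement is established for all N ≥ 1.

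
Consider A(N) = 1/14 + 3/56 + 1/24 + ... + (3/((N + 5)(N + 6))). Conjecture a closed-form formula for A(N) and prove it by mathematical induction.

We claim A(N) = N/(2(N + 6)) for all N ≥ 1.
When N = 1: A(1) = 1/14, and the closed form gives 1/14. They agree.
Inductive step: suppose the statement holds for some r ≥ 1, so A(r) = r/(2(r + 6)).
Then A(r+1) = A(r) + (3/((r + 6)(r + 7))) = (r/(2(r + 6))) + (3/((r + 6)(r + 7))).
Simplifying, A(r+1) = (r + 1)/(2(r + 7)) = (r+1)/(2((r+1) + 6)),
which is the closed form with N = r+1.
This completes the induction.

A(N) = N/(2(N + 6))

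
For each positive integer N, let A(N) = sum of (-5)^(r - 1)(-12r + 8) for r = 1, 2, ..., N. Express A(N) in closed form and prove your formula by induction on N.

A(N) = (-5)^N(2N - 1) + 1

We claim A(N) = (-5)^N(2N - 1) + 1 for all N ≥ 1.
For the base case N = 1: A(1) = -4, and the closed form gives -4. They agree.
Inductive step: suppose the statement holds for some r ≥ 1, so A(r) = (-5)^r(2r - 1) + 1.
Then A(r+1) = A(r) + ((-5)^r(-12r - 4)) = ((-5)^r(2r - 1) + 1) + ((-5)^r(-12r - 4)).
Simplifying, A(r+1) = -10(-5)^r·r - 5(-5)^r + 1 = (-5)^(r+1)(2(r+1) - 1) + 1,
which is the closed form with N = r+1.
This completes the induction.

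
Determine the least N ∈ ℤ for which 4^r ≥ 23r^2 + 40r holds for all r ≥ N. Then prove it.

At r = 4: 256 < 528, so the inequality fails and N ≥ 5. We prove 4^r ≥ 23r^2 + 40r for all r ≥ 5.
Base step (r = 5): 4^r = 1024 and 23r^2 + 40r = 775, so 1024 ≥ 775.
Suppose the result is true for r = m, so 4^m ≥ 23m^2 + 40m.
Then 4^(m + 1) = 4·(4^m) ≥ 4·(23m^2 + 40m).
Also, for m ≥ 5 we have 4·(23m^2 + 40m) ≥ 23(m+1)^2 + 40(m+1), since 4·(23m^2 + 40m) − (23(m+1)^2 + 40(m+1)) = 69m^2 + 74m - 63, which is nonnegative for all m ≥ 5.
Combining, 4^(m + 1) ≥ 23(m+1)^2 + 40(m+1).
By the principle of mathematical induction, the result holds for all r ≥ 5.
Hence the smallest such N is 5.

N = 5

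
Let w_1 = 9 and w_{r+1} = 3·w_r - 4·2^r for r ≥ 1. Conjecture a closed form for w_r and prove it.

w_r = 2^(r + 2) + 3^(r - 1)

Computing the first terms: w_1 = 9, w_2 = 19, w_3 = 41. This suggests w_r = 2^(r + 2) + 3^(r - 1).
Base case (r = 1): the formula gives 9 = 9 = w_1.
Suppose the result is true for r = p, so w_p = 2^(p + 2) + 3^(p - 1).
Then w_{p+1} = 3·w_p - 4·2^p = 3·(2^(p + 2) + 3^(p - 1)) - 4·2^p = 2^(p + 3) + 3^p = 2^((p+1) + 2) + 3^((p+1) - 1),
which is the claimed formula at r = p+1.
By the principle of mathematical induction, the result holds for all r ≥ 1.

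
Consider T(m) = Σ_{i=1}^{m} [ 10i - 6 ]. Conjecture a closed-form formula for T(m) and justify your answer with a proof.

We claim T(m) = m(5m - 1) for all m ≥ 1.
When m = 1: T(1) = 4, and the closed form gives 4. They agree.
Inductive step: assume the claim holds for m = i, so T(i) = i(5i - 1).
Then T(i+1) = T(i) + (10i + 4) = (i(5i - 1)) + (10i + 4).
Simplifying, T(i+1) = (i + 1)(5i + 4) = (i+1)(5(i+1) - 1),
which is the closed form with m = i+1.
By the principle of mathematical induction, the result holds for all m ≥ 1.

T(m) = m(5m - 1)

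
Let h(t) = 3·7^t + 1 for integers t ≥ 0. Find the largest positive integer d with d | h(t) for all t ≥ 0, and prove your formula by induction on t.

Computing the first values: h(0) = 4 and h(1) = 22; gcd(4, 22) = 2, so d ≤ 2.
We prove 2 | 3·7^t + 1 for all t ≥ 0 by induction on t.
When t = 0: h(0) = 4 = 2·(2), so 2 | h(0).
Inductive step: assume the claim holds for t = p, i.e. 2 | h(p). Then
h(p+1) = 3·7^(p+1) + 1 = 7·(3·7^p + 1) - 6 = 7·h(p) - 6. The first term is divisible by 2 by the inductive hypothesis, and -6 is divisible by 2. Hence 2 | h(p+1).
This completes the induction.
Therefore the largest such d is 2.

d = 2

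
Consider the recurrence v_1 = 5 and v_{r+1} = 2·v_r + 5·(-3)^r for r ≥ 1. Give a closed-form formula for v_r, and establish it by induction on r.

v_r = -(-3)^r + 2^r

Computing the first terms: v_1 = 5, v_2 = -5, v_3 = 35. This suggests v_r = -(-3)^r + 2^r.
Base step (r = 1): the formula gives 5 = 5 = v_1.
Suppose the result is true for r = m, so v_m = -(-3)^m + 2^m.
Then v_{m+1} = 2·v_m + 5·(-3)^m = 2·(-(-3)^m + 2^m) + 5·(-3)^m = -(-3)^(m + 1) + 2^(m + 1),
which is the claimed formula at r = m+1.
By induction, the statement is established for all r ≥ 1.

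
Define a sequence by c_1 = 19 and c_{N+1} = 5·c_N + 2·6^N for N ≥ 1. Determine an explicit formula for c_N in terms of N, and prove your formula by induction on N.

Computing the first terms: c_1 = 19, c_2 = 107, c_3 = 607. This suggests c_N = 7·5^(N - 1) + 2·6^N.
For the base case N = 1: the formula gives 19 = 19 = c_1.
For the inductive step, assume it holds for an arbitrary p ≥ 1, so c_p = 7·5^(p - 1) + 2·6^p.
Then c_{p+1} = 5·c_p + 2·6^p = 5·(7·5^(p - 1) + 2·6^p) + 2·6^p = 7·5^p + 2·6^(p + 1) = 7·5^((p+1) - 1) + 2·6^(p+1),
which is the claimed formula at N = p+1.
This completes the induction.

c_N = 7·5^(N - 1) + 2·6^N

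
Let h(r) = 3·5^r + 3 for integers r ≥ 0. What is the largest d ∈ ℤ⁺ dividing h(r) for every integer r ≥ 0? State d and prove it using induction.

Computing the first values: h(0) = 6 and h(1) = 18; gcd(6, 18) = 6, so d ≤ 6.
We prove 6 | 3·5^r + 3 for all r ≥ 0 by induction on r.
Base case (r = 0): h(0) = 6 = 6·(1), so 6 | h(0).
Inductive step: assume the claim holds for r = j, i.e. 6 | h(j). Then
h(j+1) = 3·5^(j+1) + 3 = 5·(3·5^j + 3) - 12 = 5·h(j) - 12. The first term is divisible by 6 by the inductive hypothesis, and -12 is divisible by 6. Hence 6 | h(j+1).
This completes the induction.
Therefore the largest such d is 6.

d = 6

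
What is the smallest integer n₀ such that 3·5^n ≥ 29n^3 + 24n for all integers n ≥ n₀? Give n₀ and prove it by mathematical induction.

n₀ = 5

At n = 4: 1875 < 1952, so the inequality fails and n₀ ≥ 5. We prove 3·5^n ≥ 29n^3 + 24n for all n ≥ 5.
Base case (n = 5): 3·5^n = 9375 and 29n^3 + 24n = 3745, so 9375 ≥ 3745.
Inductive step: suppose the statement holds for some m ≥ 5, so 3·5^m ≥ 29m^3 + 24m.
Then 3·5^(m + 1) = 5·(3·5^m) ≥ 5·(29m^3 + 24m).
Also, for m ≥ 5 we have 5·(29m^3 + 24m) ≥ 29(m+1)^3 + 24(m+1), since 5·(29m^3 + 24m) − (29(m+1)^3 + 24(m+1)) = 116m^3 - 87m^2 + 9m - 53, which is nonnegative for all m ≥ 5.
Combining, 3·5^(m + 1) ≥ 29(m+1)^3 + 24(m+1).
Hence, by induction on n, the claim holds for every n ≥ 5.
Hence the smallest such n₀ is 5.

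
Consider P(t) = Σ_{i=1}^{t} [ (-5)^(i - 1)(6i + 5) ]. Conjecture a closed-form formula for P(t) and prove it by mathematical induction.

We claim P(t) = -(-5)^t(t + 1) + 1 for all t ≥ 1.
For the base case t = 1: P(1) = 11, and the closed form gives 11. They agree.
Inductive step: assume the claim holds for t = i, so P(i) = -(-5)^i(i + 1) + 1.
Then P(i+1) = P(i) + ((-5)^i(6i + 11)) = (-(-5)^i(i + 1) + 1) + ((-5)^i(6i + 11)).
Simplifying, P(i+1) = 5(-5)^i·i + 10(-5)^i + 1 = -(-5)^(i+1)((i+1) + 1) + 1,
which is the closed form with t = i+1.
Hence, by induction on t, the claim holds for every t ≥ 1.

P(t) = -(-5)^t(t + 1) + 1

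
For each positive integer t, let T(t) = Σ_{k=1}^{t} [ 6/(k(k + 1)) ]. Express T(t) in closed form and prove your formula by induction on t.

T(t) = 6t/(t + 1)

We claim T(t) = 6t/(t + 1) for all t ≥ 1.
When t = 1: T(1) = 3, and the closed form gives 3. They agree.
Suppose the result is true for t = k, so T(k) = 6k/(k + 1).
Then T(k+1) = T(k) + (6/((k + 1)(k + 2))) = (6k/(k + 1)) + (6/((k + 1)(k + 2))).
Simplifying, T(k+1) = 6(k + 1)/(k + 2) = 6(k+1)/((k+1) + 1),
which is the closed form with t = k+1.
This completes the induction.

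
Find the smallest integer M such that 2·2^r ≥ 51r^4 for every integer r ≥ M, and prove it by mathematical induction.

At r = 22: 8388608 < 11947056, so the inequality fails and M ≥ 23. We prove 2·2^r ≥ 51r^4 for all r ≥ 23.
For the base case r = 23: 2·2^r = 16777216 and 51r^4 = 14271891, so 16777216 ≥ 14271891.
Inductive step: assume the claim holds for r = m, so 2·2^m ≥ 51m^4.
Then 2·2^(m + 1) = 2·(2·2^m) ≥ 2·(51m^4).
Also, for m ≥ 23 we have 2·(51m^4) ≥ 51(m+1)^4, since 2 ≥ (1 + 1/m)^4 for all m ≥ 23.
Combining, 2·2^(m + 1) ≥ 51(m+1)^4.
This completes the induction.
Hence the smallest such M is 23.

M = 23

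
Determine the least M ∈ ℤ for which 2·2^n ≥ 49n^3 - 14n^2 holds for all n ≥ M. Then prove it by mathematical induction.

At n = 16: 131072 < 197120, so the inequality fails and M ≥ 17. We prove 2·2^n ≥ 49n^3 - 14n^2 for all n ≥ 17.
Base case (n = 17): 2·2^n = 262144 and 49n^3 - 14n^2 = 236691, so 262144 ≥ 236691.
For the inductive step, assume it holds for an arbitrary r ≥ 17, so 2·2^r ≥ 49r^3 - 14r^2.
Then 2·2^(r + 1) = 2·(2·2^r) ≥ 2·(49r^3 - 14r^2).
Also, for r ≥ 17 we have 2·(49r^3 - 14r^2) ≥ 49(r+1)^3 - 14(r+1)^2, since 2·(49r^3 - 14r^2) − (49(r+1)^3 - 14(r+1)^2) = 49r^3 - 161r^2 - 119r - 35, which is nonnegative for all r ≥ 17.
Combining, 2·2^(r + 1) ≥ 49(r+1)^3 - 14(r+1)^2.
This completes the induction.
Hence the smallest such M is 17.

M = 17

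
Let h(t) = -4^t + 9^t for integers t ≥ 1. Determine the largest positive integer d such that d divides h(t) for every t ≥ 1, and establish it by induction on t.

d = 5

Computing the first values: h(1) = 5 and h(2) = 65; gcd(5, 65) = 5, so d ≤ 5.
We prove 5 | -4^t + 9^t for all t ≥ 1 by induction on t.
For the base case t = 1: h(1) = 5 = 5·(1), so 5 | h(1).
Inductive step: suppose the statement holds for some k ≥ 1, i.e. 5 | h(k). Then
9^{k+1} − 4^{k+1} = 9·9^k − 4·4^k = 9·(9^k − 4^k) + (5)·4^k. The first term is divisible by 5 by the inductive hypothesis, and the second term (5)·4^k is divisible by 5 since 5 | 5. Hence 5 | h(k+1).
Hence, by induction on t, the claim holds for every t ≥ 1.
Therefore the largest such d is 5.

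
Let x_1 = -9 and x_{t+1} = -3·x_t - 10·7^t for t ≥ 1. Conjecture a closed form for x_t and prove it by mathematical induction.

x_t = -2(-3)^(t - 1) - 7^t

Computing the first terms: x_1 = -9, x_2 = -43, x_3 = -361. This suggests x_t = -2(-3)^(t - 1) - 7^t.
Base case (t = 1): the formula gives -9 = -9 = x_1.
Suppose the result is true for t = m, so x_m = -2(-3)^(m - 1) - 7^m.
Then x_{m+1} = -3·x_m - 10·7^m = -3·(-2(-3)^(m - 1) - 7^m) - 10·7^m = -2(-3)^m - 7^(m + 1) = -2(-3)^((m+1) - 1) - 7^(m+1),
which is the claimed formula at t = m+1.
By the principle of mathematical induction, the result holds for all t ≥ 1.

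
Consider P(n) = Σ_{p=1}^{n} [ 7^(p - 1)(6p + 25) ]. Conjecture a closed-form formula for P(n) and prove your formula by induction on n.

We claim P(n) = 7^n(n + 4) - 4 for all n ≥ 1.
When n = 1: P(1) = 31, and the closed form gives 31. They agree.
Suppose the result is true for n = p, so P(p) = 7^p(p + 4) - 4.
Then P(p+1) = P(p) + (7^p(6p + 31)) = (7^p(p + 4) - 4) + (7^p(6p + 31)).
Simplifying, P(p+1) = 7·7^p·p + 35·7^p - 4 = 7^(p+1)((p+1) + 4) - 4,
which is the closed form with n = p+1.
By induction, the statement is established for all n ≥ 1.

P(n) = 7^n(n + 4) - 4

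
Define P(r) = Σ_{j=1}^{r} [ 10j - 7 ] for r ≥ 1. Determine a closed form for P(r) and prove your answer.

P(r) = r(5r - 2)

We claim P(r) = r(5r - 2) for all r ≥ 1.
Base case (r = 1): P(1) = 3, and the closed form gives 3. They agree.
For the inductive step, assume it holds for an arbitrary j ≥ 1, so P(j) = j(5j - 2).
Then P(j+1) = P(j) + (10j + 3) = (j(5j - 2)) + (10j + 3).
Simplifying, P(j+1) = (j + 1)(5j + 3) = (j+1)(5(j+1) - 2),
which is the closed form with r = j+1.
By the principle of mathematical induction, the result holds for all r ≥ 1.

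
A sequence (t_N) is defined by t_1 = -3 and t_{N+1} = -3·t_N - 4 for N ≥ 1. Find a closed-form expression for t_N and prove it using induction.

t_N = -2(-3)^(N - 1) - 1

Computing the first terms: t_1 = -3, t_2 = 5, t_3 = -19. This suggests t_N = -2(-3)^(N - 1) - 1.
Base case (N = 1): the formula gives -3 = -3 = t_1.
Inductive step: assume the claim holds for N = r, so t_r = -2(-3)^(r - 1) - 1.
Then t_{r+1} = -3·t_r - 4 = -3·(-2(-3)^(r - 1) - 1) - 4 = -2(-3)^r - 1 = -2(-3)^((r+1) - 1) - 1,
which is the claimed formula at N = r+1.
By induction, the statement is established for all N ≥ 1.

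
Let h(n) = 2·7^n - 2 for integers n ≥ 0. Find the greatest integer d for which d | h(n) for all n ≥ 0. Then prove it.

Computing the first values: h(0) = 0 and h(1) = 12; gcd(0, 12) = 12, so d ≤ 12.
We prove 12 | 2·7^n - 2 for all n ≥ 0 by induction on n.
When n = 0: h(0) = 0 = 12·(0), so 12 | h(0).
Suppose the result is true for n = r, i.e. 12 | h(r). Then
h(r+1) = 2·7^(r+1) - 2 = 7·(2·7^r - 2) + 12 = 7·h(r) + 12. The first term is divisible by 12 by the inductive hypothesis, and 12 is divisible by 12. Hence 12 | h(r+1).
By the principle of mathematical induction, the result holds for all n ≥ 0.
Therefore the largest such d is 12.

d = 12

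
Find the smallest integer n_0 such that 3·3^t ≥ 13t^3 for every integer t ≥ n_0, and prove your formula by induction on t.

At t = 6: 2187 < 2808, so the inequality fails and n_0 ≥ 7. We prove 3·3^t ≥ 13t^3 for all t ≥ 7.
For the base case t = 7: 3·3^t = 6561 and 13t^3 = 4459, so 6561 ≥ 4459.
Inductive step: assume the claim holds for t = k, so 3·3^k ≥ 13k^3.
Then 3·3^(k + 1) = 3·(3·3^k) ≥ 3·(13k^3).
Also, for k ≥ 7 we have 3·(13k^3) ≥ 13(k+1)^3, since 3 ≥ (1 + 1/k)^3 for all k ≥ 7.
Combining, 3·3^(k + 1) ≥ 13(k+1)^3.
By induction, the statement is established for all t ≥ 7.
Hence the smallest such n_0 is 7.

n_0 = 7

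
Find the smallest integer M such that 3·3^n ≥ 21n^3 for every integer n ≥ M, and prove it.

At n = 7: 6561 < 7203, so the inequality fails and M ≥ 8. We prove 3·3^n ≥ 21n^3 for all n ≥ 8.
Base step (n = 8): 3·3^n = 19683 and 21n^3 = 10752, so 19683 ≥ 10752.
Inductive step: assume the claim holds for n = j, so 3·3^j ≥ 21j^3.
Then 3·3^(j + 1) = 3·(3·3^j) ≥ 3·(21j^3).
Also, for j ≥ 8 we have 3·(21j^3) ≥ 21(j+1)^3, since 3 ≥ (1 + 1/j)^3 for all j ≥ 8.
Combining, 3·3^(j + 1) ≥ 21(j+1)^3.
By induction, the statement is established for all n ≥ 8.
Hence the smallest such M is 8.

M = 8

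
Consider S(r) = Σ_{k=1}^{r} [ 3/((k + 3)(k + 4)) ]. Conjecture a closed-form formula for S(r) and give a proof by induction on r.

We claim S(r) = 3r/(4(r + 4)) for all r ≥ 1.
For the base case r = 1: S(1) = 3/20, and the closed form gives 3/20. They agree.
Inductive step: suppose the statement holds for some k ≥ 1, so S(k) = 3k/(4(k + 4)).
Then S(k+1) = S(k) + (3/((k + 4)(k + 5))) = (3k/(4(k + 4))) + (3/((k + 4)(k + 5))).
Simplifying, S(k+1) = 3(k + 1)/(4(k + 5)) = 3(k+1)/(4((k+1) + 4)),
which is the closed form with r = k+1.
By induction, the statement is established for all r ≥ 1.

S(r) = 3r/(4(r + 4))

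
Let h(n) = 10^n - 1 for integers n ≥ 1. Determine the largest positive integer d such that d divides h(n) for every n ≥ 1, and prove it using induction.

Computing the first values: h(1) = 9 and h(2) = 99; gcd(9, 99) = 9, so d ≤ 9.
We prove 9 | 10^n - 1 for all n ≥ 1 by induction on n.
When n = 1: h(1) = 9 = 9·(1), so 9 | h(1).
Inductive step: suppose the statement holds for some p ≥ 1, i.e. 9 | h(p). Then
10^{p+1} − 1^{p+1} = 10·10^p − 1·1^p = 10·(10^p − 1^p) + (9)·1^p. The first term is divisible by 9 by the inductive hypothesis, and the second term (9)·1^p is divisible by 9 since 9 | 9. Hence 9 | h(p+1).
This completes the induction.
Therefore the largest such d is 9.

d = 9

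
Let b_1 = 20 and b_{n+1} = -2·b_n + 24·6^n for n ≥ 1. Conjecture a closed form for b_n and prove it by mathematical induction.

Computing the first terms: b_1 = 20, b_2 = 104, b_3 = 656. This suggests b_n = -(-2)^n + 3·6^n.
When n = 1: the formula gives 20 = 20 = b_1.
Inductive step: suppose the statement holds for some r ≥ 1, so b_r = -(-2)^r + 3·6^r.
Then b_{r+1} = -2·b_r + 24·6^r = -2·(-(-2)^r + 3·6^r) + 24·6^r = -(-2)^(r + 1) + 3·6^(r + 1),
which is the claimed formula at n = r+1.
This completes the induction.

b_n = -(-2)^n + 3·6^n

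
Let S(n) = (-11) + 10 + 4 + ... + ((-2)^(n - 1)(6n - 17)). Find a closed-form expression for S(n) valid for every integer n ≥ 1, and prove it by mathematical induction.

We claim S(n) = (-2)^n(-2n + 5) - 5 for all n ≥ 1.
Base step (n = 1): S(1) = -11, and the closed form gives -11. They agree.
For the inductive step, assume it holds for an arbitrary k ≥ 1, so S(k) = (-2)^k(-2k + 5) - 5.
Then S(k+1) = S(k) + ((-2)^k(6k - 11)) = ((-2)^k(-2k + 5) - 5) + ((-2)^k(6k - 11)).
Simplifying, S(k+1) = 4(-2)^k·k - 6(-2)^k - 5 = (-2)^(k+1)(-2(k+1) + 5) - 5,
which is the closed form with n = k+1.
By the principle of mathematical induction, the result holds for all n ≥ 1.

S(n) = (-2)^n(-2n + 5) - 5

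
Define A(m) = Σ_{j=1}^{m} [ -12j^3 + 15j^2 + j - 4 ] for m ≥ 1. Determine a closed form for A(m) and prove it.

A(m) = -m(m - 1)(3m^2 + 4m - 1)

We claim A(m) = -m(m - 1)(3m^2 + 4m - 1) for all m ≥ 1.
When m = 1: A(1) = 0, and the closed form gives 0. They agree.
Inductive step: assume the claim holds for m = j, so A(j) = j(-3j^3 - j^2 + 5j - 1).
Then A(j+1) = A(j) + (j(-12j^2 - 21j - 5)) = (j(-3j^3 - j^2 + 5j - 1)) + (j(-12j^2 - 21j - 5)).
Simplifying, A(j+1) = -j(j + 1)(3j^2 + 10j + 6) = -(j+1)((j+1) - 1)(3(j+1)^2 + 4(j+1) - 1),
which is the closed form with m = j+1.
This completes the induction.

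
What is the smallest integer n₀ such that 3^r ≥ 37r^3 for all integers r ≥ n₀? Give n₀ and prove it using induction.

At r = 9: 19683 < 26973, so the inequality fails and n₀ ≥ 10. We prove 3^r ≥ 37r^3 for all r ≥ 10.
For the base case r = 10: 3^r = 59049 and 37r^3 = 37000, so 59049 ≥ 37000.
For the inductive step, assume it holds for an arbitrary m ≥ 10, so 3^m ≥ 37m^3.
Then 3^(m + 1) = 3·(3^m) ≥ 3·(37m^3).
Also, for m ≥ 10 we have 3·(37m^3) ≥ 37(m+1)^3, since 3 ≥ (1 + 1/m)^3 for all m ≥ 10.
Combining, 3^(m + 1) ≥ 37(m+1)^3.
By induction, the statement is established for all r ≥ 10.
Hence the smallest such n₀ is 10.

n₀ = 10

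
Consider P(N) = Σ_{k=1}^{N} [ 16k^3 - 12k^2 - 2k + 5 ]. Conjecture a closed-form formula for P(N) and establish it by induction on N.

We claim P(N) = N(4N^3 + 4N^2 - 3N + 2) for all N ≥ 1.
Base step (N = 1): P(1) = 7, and the closed form gives 7. They agree.
Suppose the result is true for N = k, so P(k) = k(4k^3 + 4k^2 - 3k + 2).
Then P(k+1) = P(k) + (16k^3 + 36k^2 + 22k + 7) = (k(4k^3 + 4k^2 - 3k + 2)) + (16k^3 + 36k^2 + 22k + 7).
Simplifying, P(k+1) = (k + 1)(4k^3 + 16k^2 + 17k + 7) = (k+1)(4(k+1)^3 + 4(k+1)^2 - 3(k+1) + 2),
which is the closed form with N = k+1.
Hence, by induction on N, the claim holds for every N ≥ 1.

P(N) = N(4N^3 + 4N^2 - 3N + 2)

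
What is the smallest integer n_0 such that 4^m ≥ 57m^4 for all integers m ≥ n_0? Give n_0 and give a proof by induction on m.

n_0 = 10

At m = 9: 262144 < 373977, so the inequality fails and n_0 ≥ 10. We prove 4^m ≥ 57m^4 for all m ≥ 10.
Base case (m = 10): 4^m = 1048576 and 57m^4 = 570000, so 1048576 ≥ 570000.
For the inductive step, assume it holds for an arbitrary j ≥ 10, so 4^j ≥ 57j^4.
Then 4^(j + 1) = 4·(4^j) ≥ 4·(57j^4).
Also, for j ≥ 10 we have 4·(57j^4) ≥ 57(j+1)^4, since 4 ≥ (1 + 1/j)^4 for all j ≥ 10.
Combining, 4^(j + 1) ≥ 57(j+1)^4.
This completes the induction.
Hence the smallest such n_0 is 10.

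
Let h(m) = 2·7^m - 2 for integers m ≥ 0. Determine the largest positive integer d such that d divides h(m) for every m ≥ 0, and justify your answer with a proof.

d = 12

Computing the first values: h(0) = 0 and h(1) = 12; gcd(0, 12) = 12, so d ≤ 12.
We prove 12 | 2·7^m - 2 for all m ≥ 0 by induction on m.
When m = 0: h(0) = 0 = 12·(0), so 12 | h(0).
Suppose the result is true for m = r, i.e. 12 | h(r). Then
h(r+1) = 2·7^(r+1) - 2 = 7·(2·7^r - 2) + 12 = 7·h(r) + 12. The first term is divisible by 12 by the inductive hypothesis, and 12 is divisible by 12. Hence 12 | h(r+1).
By the principle of mathematical induction, the result holds for all m ≥ 0.
Therefore the largest such d is 12.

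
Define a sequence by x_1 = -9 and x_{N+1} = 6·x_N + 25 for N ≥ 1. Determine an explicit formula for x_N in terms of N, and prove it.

x_N = -4·6^(N - 1) - 5

Computing the first terms: x_1 = -9, x_2 = -29, x_3 = -149. This suggests x_N = -4·6^(N - 1) - 5.
When N = 1: the formula gives -9 = -9 = x_1.
Inductive step: assume the claim holds for N = m, so x_m = -4·6^(m - 1) - 5.
Then x_{m+1} = 6·x_m + 25 = 6·(-4·6^(m - 1) - 5) + 25 = -4·6^m - 5 = -4·6^((m+1) - 1) - 5,
which is the claimed formula at N = m+1.
By the principle of mathematical induction, the result holds for all N ≥ 1.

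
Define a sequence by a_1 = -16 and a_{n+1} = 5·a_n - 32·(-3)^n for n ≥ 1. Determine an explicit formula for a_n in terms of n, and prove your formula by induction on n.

Computing the first terms: a_1 = -16, a_2 = 16, a_3 = -208. This suggests a_n = 4(-3)^n - 4·5^(n - 1).
When n = 1: the formula gives -16 = -16 = a_1.
For the inductive step, assume it holds for an arbitrary p ≥ 1, so a_p = 4(-3)^p - 4·5^(p - 1).
Then a_{p+1} = 5·a_p - 32·(-3)^p = 5·(4(-3)^p - 4·5^(p - 1)) - 32·(-3)^p = 4(-3)^(p + 1) - 4·5^p = 4(-3)^(p+1) - 4·5^((p+1) - 1),
which is the claimed formula at n = p+1.
This completes the induction.

a_n = 4(-3)^n - 4·5^(n - 1)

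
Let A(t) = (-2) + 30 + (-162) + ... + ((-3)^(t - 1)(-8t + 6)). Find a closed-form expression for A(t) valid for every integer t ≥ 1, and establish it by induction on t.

We claim A(t) = (-3)^t(2t - 1) + 1 for all t ≥ 1.
For the base case t = 1: A(1) = -2, and the closed form gives -2. They agree.
For the inductive step, assume it holds for an arbitrary p ≥ 1, so A(p) = (-3)^p(2p - 1) + 1.
Then A(p+1) = A(p) + ((-3)^p(-8p - 2)) = ((-3)^p(2p - 1) + 1) + ((-3)^p(-8p - 2)).
Simplifying, A(p+1) = -6(-3)^p·p - 3(-3)^p + 1 = (-3)^(p+1)(2(p+1) - 1) + 1,
which is the closed form with t = p+1.
By induction, the statement is established for all t ≥ 1.

A(t) = (-3)^t(2t - 1) + 1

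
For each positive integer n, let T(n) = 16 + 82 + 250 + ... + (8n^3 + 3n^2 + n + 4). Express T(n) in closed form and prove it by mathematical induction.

We claim T(n) = n(2n^3 + 5n^2 + 4n + 5) for all n ≥ 1.
For the base case n = 1: T(1) = 16, and the closed form gives 16. They agree.
Inductive step: assume the claim holds for n = m, so T(m) = m(2m^3 + 5m^2 + 4m + 5).
Then T(m+1) = T(m) + (8m^3 + 27m^2 + 31m + 16) = (m(2m^3 + 5m^2 + 4m + 5)) + (8m^3 + 27m^2 + 31m + 16).
Simplifying, T(m+1) = (m + 1)(2m^3 + 11m^2 + 20m + 16) = (m+1)(2(m+1)^3 + 5(m+1)^2 + 4(m+1) + 5),
which is the closed form with n = m+1.
Hence, by induction on n, the claim holds for every n ≥ 1.

T(n) = n(2n^3 + 5n^2 + 4n + 5)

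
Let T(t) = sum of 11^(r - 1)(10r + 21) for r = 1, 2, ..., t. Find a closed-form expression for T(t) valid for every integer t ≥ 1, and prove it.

We claim T(t) = 11^t(t + 2) - 2 for all t ≥ 1.
Base step (t = 1): T(1) = 31, and the closed form gives 31. They agree.
For the inductive step, assume it holds for an arbitrary r ≥ 1, so T(r) = 11^r(r + 2) - 2.
Then T(r+1) = T(r) + (11^r(10r + 31)) = (11^r(r + 2) - 2) + (11^r(10r + 31)).
Simplifying, T(r+1) = 11·11^r·r + 33·11^r - 2 = 11^(r+1)((r+1) + 2) - 2,
which is the closed form with t = r+1.
By the principle of mathematical induction, the result holds for all t ≥ 1.

T(t) = 11^t(t + 2) - 2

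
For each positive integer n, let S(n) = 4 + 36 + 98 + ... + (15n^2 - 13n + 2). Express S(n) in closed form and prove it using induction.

S(n) = n(5n^2 + n - 2)

We claim S(n) = n(5n^2 + n - 2) for all n ≥ 1.
When n = 1: S(1) = 4, and the closed form gives 4. They agree.
For the inductive step, assume it holds for an arbitrary m ≥ 1, so S(m) = m(5m^2 + m - 2).
Then S(m+1) = S(m) + (15m^2 + 17m + 4) = (m(5m^2 + m - 2)) + (15m^2 + 17m + 4).
Simplifying, S(m+1) = (m + 1)(5m^2 + 11m + 4) = (m+1)(5(m+1)^2 + (m+1) - 2),
which is the closed form with n = m+1.
By the principle of mathematical induction, the result holds for all n ≥ 1.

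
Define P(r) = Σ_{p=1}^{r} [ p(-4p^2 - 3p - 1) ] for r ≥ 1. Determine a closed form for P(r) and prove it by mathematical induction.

We claim P(r) = -r(r + 1)^3 for all r ≥ 1.
When r = 1: P(1) = -8, and the closed form gives -8. They agree.
Suppose the result is true for r = p, so P(p) = p(-p^3 - 3p^2 - 3p - 1).
Then P(p+1) = P(p) + (-(p + 1)(3p + 4(p + 1)^2 + 4)) = (p(-p^3 - 3p^2 - 3p - 1)) + (-(p + 1)(3p + 4(p + 1)^2 + 4)).
Simplifying, P(p+1) = -(p + 1)(p + 2)^3 = -(p+1)((p+1) + 1)^3,
which is the closed form with r = p+1.
By induction, the statement is established for all r ≥ 1.

P(r) = -r(r + 1)^3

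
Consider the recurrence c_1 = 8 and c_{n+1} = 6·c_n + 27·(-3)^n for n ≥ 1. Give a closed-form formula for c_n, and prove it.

Computing the first terms: c_1 = 8, c_2 = -33, c_3 = 45. This suggests c_n = (-3)^(n + 1) - 6^(n - 1).
When n = 1: the formula gives 8 = 8 = c_1.
For the inductive step, assume it holds for an arbitrary i ≥ 1, so c_i = (-3)^(i + 1) - 6^(i - 1).
Then c_{i+1} = 6·c_i + 27·(-3)^i = 6·((-3)^(i + 1) - 6^(i - 1)) + 27·(-3)^i = (-3)^(i + 2) - 6^i = (-3)^((i+1) + 1) - 6^((i+1) - 1),
which is the claimed formula at n = i+1.
This completes the induction.

c_n = (-3)^(n + 1) - 6^(n - 1)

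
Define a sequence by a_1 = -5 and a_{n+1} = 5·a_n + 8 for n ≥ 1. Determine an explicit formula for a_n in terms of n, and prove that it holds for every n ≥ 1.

a_n = -3·5^(n - 1) - 2

Computing the first terms: a_1 = -5, a_2 = -17, a_3 = -77. This suggests a_n = -3·5^(n - 1) - 2.
Base case (n = 1): the formula gives -5 = -5 = a_1.
Inductive step: assume the claim holds for n = k, so a_k = -3·5^(k - 1) - 2.
Then a_{k+1} = 5·a_k + 8 = 5·(-3·5^(k - 1) - 2) + 8 = -3·5^k - 2 = -3·5^((k+1) - 1) - 2,
which is the claimed formula at n = k+1.
This completes the induction.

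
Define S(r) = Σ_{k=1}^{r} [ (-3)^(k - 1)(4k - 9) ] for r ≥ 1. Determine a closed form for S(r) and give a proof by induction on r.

S(r) = (-3)^r(-r + 2) - 2

We claim S(r) = (-3)^r(-r + 2) - 2 for all r ≥ 1.
Base case (r = 1): S(1) = -5, and the closed form gives -5. They agree.
Suppose the result is true for r = k, so S(k) = (-3)^k(-k + 2) - 2.
Then S(k+1) = S(k) + ((-3)^k(4k - 5)) = ((-3)^k(-k + 2) - 2) + ((-3)^k(4k - 5)).
Simplifying, S(k+1) = -(-3)^(k + 1)k + (-3)^(k + 1) - 2 = (-3)^(k+1)(-(k+1) + 2) - 2,
which is the closed form with r = k+1.
By induction, the statement is established for all r ≥ 1.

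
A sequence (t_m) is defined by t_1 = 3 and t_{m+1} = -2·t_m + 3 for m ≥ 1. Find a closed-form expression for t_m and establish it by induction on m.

Computing the first terms: t_1 = 3, t_2 = -3, t_3 = 9. This suggests t_m = -(-2)^m + 1.
Base step (m = 1): the formula gives 3 = 3 = t_1.
For the inductive step, assume it holds for an arbitrary j ≥ 1, so t_j = -(-2)^j + 1.
Then t_{j+1} = -2·t_j + 3 = -2·(-(-2)^j + 1) + 3 = -(-2)^(j + 1) + 1,
which is the claimed formula at m = j+1.
By induction, the statement is established for all m ≥ 1.

t_m = -(-2)^m + 1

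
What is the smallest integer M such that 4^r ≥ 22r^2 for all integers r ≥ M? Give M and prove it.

M = 5

At r = 4: 256 < 352, so the inequality fails and M ≥ 5. We prove 4^r ≥ 22r^2 for all r ≥ 5.
For the base case r = 5: 4^r = 1024 and 22r^2 = 550, so 1024 ≥ 550.
Inductive step: assume the claim holds for r = i, so 4^i ≥ 22i^2.
Then 4^(i + 1) = 4·(4^i) ≥ 4·(22i^2).
Also, for i ≥ 5 we have 4·(22i^2) ≥ 22(i+1)^2, since 4 ≥ (1 + 1/i)^2 for all i ≥ 5.
Combining, 4^(i + 1) ≥ 22(i+1)^2.
This completes the induction.
Hence the smallest such M is 5.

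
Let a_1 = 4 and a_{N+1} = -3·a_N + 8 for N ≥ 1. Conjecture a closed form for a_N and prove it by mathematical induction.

Computing the first terms: a_1 = 4, a_2 = -4, a_3 = 20. This suggests a_N = 2(-3)^(N - 1) + 2.
Base case (N = 1): the formula gives 4 = 4 = a_1.
Suppose the result is true for N = i, so a_i = 2(-3)^(i - 1) + 2.
Then a_{i+1} = -3·a_i + 8 = -3·(2(-3)^(i - 1) + 2) + 8 = 2(-3)^i + 2 = 2(-3)^((i+1) - 1) + 2,
which is the claimed formula at N = i+1.
By induction, the statement is established for all N ≥ 1.

a_N = 2(-3)^(N - 1) + 2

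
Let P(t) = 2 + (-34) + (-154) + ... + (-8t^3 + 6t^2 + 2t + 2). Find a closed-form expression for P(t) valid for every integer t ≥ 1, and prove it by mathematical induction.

P(t) = -2t(t^3 + t^2 - t - 2)

We claim P(t) = -2t(t^3 + t^2 - t - 2) for all t ≥ 1.
When t = 1: P(1) = 2, and the closed form gives 2. They agree.
Inductive step: suppose the statement holds for some k ≥ 1, so P(k) = 2k(-k^3 - k^2 + k + 2).
Then P(k+1) = P(k) + (-8k^3 - 18k^2 - 10k + 2) = (2k(-k^3 - k^2 + k + 2)) + (-8k^3 - 18k^2 - 10k + 2).
Simplifying, P(k+1) = -2(k + 1)(k^3 + 4k^2 + 4k - 1) = -2(k+1)((k+1)^3 + (k+1)^2 - (k+1) - 2),
which is the closed form with t = k+1.
This completes the induction.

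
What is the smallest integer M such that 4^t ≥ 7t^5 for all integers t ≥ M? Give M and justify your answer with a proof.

At t = 9: 262144 < 413343, so the inequality fails and M ≥ 10. We prove 4^t ≥ 7t^5 for all t ≥ 10.
Base step (t = 10): 4^t = 1048576 and 7t^5 = 700000, so 1048576 ≥ 700000.
Suppose the result is true for t = r, so 4^r ≥ 7r^5.
Then 4^(r + 1) = 4·(4^r) ≥ 4·(7r^5).
Also, for r ≥ 10 we have 4·(7r^5) ≥ 7(r+1)^5, since 4 ≥ (1 + 1/r)^5 for all r ≥ 10.
Combining, 4^(r + 1) ≥ 7(r+1)^5.
By induction, the statement is established for all t ≥ 10.
Hence the smallest such M is 10.

M = 10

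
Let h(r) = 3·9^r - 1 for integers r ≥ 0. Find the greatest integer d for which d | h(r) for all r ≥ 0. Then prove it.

d = 2

Computing the first values: h(0) = 2 and h(1) = 26; gcd(2, 26) = 2, so d ≤ 2.
We prove 2 | 3·9^r - 1 for all r ≥ 0 by induction on r.
Base step (r = 0): h(0) = 2 = 2·(1), so 2 | h(0).
Inductive step: assume the claim holds for r = j, i.e. 2 | h(j). Then
h(j+1) = 3·9^(j+1) - 1 = 9·(3·9^j - 1) + 8 = 9·h(j) + 8. The first term is divisible by 2 by the inductive hypothesis, and 8 is divisible by 2. Hence 2 | h(j+1).
By the principle of mathematical induction, the result holds for all r ≥ 0.
Therefore the largest such d is 2.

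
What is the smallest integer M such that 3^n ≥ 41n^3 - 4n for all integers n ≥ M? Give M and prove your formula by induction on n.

M = 10

At n = 9: 19683 < 29853, so the inequality fails and M ≥ 10. We prove 3^n ≥ 41n^3 - 4n for all n ≥ 10.
Base step (n = 10): 3^n = 59049 and 41n^3 - 4n = 40960, so 59049 ≥ 40960.
Suppose the result is true for n = j, so 3^j ≥ 41j^3 - 4j.
Then 3^(j + 1) = 3·(3^j) ≥ 3·(41j^3 - 4j).
Also, for j ≥ 10 we have 3·(41j^3 - 4j) ≥ 41(j+1)^3 - 4(j+1), since 3·(41j^3 - 4j) − (41(j+1)^3 - 4(j+1)) = 82j^3 - 123j^2 - 131j - 37, which is nonnegative for all j ≥ 10.
Combining, 3^(j + 1) ≥ 41(j+1)^3 - 4(j+1).
Hence, by induction on n, the claim holds for every n ≥ 10.
Hence the smallest such M is 10.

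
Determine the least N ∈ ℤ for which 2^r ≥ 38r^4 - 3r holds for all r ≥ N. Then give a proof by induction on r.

N = 24

At r = 23: 8388608 < 10633889, so the inequality fails and N ≥ 24. We prove 2^r ≥ 38r^4 - 3r for all r ≥ 24.
For the base case r = 24: 2^r = 16777216 and 38r^4 - 3r = 12607416, so 16777216 ≥ 12607416.
Inductive step: suppose the statement holds for some i ≥ 24, so 2^i ≥ 38i^4 - 3i.
Then 2^(i + 1) = 2·(2^i) ≥ 2·(38i^4 - 3i).
Also, for i ≥ 24 we have 2·(38i^4 - 3i) ≥ 38(i+1)^4 - 3(i+1), since 2·(38i^4 - 3i) − (38(i+1)^4 - 3(i+1)) = 38i^4 - 152i^3 - 228i^2 - 155i - 35, which is nonnegative for all i ≥ 24.
Combining, 2^(i + 1) ≥ 38(i+1)^4 - 3(i+1).
By the principle of mathematical induction, the result holds for all r ≥ 24.
Hence the smallest such N is 24.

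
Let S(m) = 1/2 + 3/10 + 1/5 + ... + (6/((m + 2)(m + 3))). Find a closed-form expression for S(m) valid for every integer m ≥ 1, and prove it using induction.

S(m) = 2m/(m + 3)

We claim S(m) = 2m/(m + 3) for all m ≥ 1.
Base step (m = 1): S(1) = 1/2, and the closed form gives 1/2. They agree.
Inductive step: suppose the statement holds for some p ≥ 1, so S(p) = 2p/(p + 3).
Then S(p+1) = S(p) + (6/((p + 3)(p + 4))) = (2p/(p + 3)) + (6/((p + 3)(p + 4))).
Simplifying, S(p+1) = 2(p + 1)/(p + 4) = 2(p+1)/((p+1) + 3),
which is the closed form with m = p+1.
By induction, the statement is established for all m ≥ 1.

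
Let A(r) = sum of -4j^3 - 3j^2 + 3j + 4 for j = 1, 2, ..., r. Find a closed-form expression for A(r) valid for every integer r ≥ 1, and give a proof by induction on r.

A(r) = -r(r - 1)(r^2 + 4r + 5)

We claim A(r) = -r(r - 1)(r^2 + 4r + 5) for all r ≥ 1.
When r = 1: A(1) = 0, and the closed form gives 0. They agree.
Inductive step: assume the claim holds for r = j, so A(j) = j(-j^3 - 3j^2 - j + 5).
Then A(j+1) = A(j) + (j(-4j^2 - 15j - 15)) = (j(-j^3 - 3j^2 - j + 5)) + (j(-4j^2 - 15j - 15)).
Simplifying, A(j+1) = -j(j + 1)(j^2 + 6j + 10) = -(j+1)((j+1) - 1)((j+1)^2 + 4(j+1) + 5),
which is the closed form with r = j+1.
By induction, the statement is established for all r ≥ 1.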